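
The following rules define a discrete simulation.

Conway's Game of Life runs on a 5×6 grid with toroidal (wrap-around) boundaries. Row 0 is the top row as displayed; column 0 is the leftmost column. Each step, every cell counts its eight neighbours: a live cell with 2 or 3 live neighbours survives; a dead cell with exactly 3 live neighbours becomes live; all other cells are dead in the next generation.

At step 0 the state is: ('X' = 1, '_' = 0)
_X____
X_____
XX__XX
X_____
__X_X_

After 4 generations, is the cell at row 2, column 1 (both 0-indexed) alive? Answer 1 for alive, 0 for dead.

gen 0: _X____
X_____
XX__XX
X_____
__X_X_
gen 1: _X____
______
_X____
X__XX_
_X____
gen 2: ______
______
______
XXX___
XXX___
gen 3: _X____
______
_X____
X_X___
X_X___
gen 4: _X____
______
_X____
X_X___
X_X___

1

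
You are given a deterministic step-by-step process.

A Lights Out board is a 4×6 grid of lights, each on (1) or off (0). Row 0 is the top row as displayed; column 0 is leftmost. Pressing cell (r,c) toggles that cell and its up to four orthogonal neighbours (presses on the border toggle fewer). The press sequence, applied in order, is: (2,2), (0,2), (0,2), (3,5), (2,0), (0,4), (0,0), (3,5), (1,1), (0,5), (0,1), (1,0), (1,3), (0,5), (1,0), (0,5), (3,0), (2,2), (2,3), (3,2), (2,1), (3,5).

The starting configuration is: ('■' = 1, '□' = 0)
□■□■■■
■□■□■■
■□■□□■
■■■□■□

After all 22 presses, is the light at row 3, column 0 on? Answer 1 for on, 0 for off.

1

step 0: □■□■■■
■□■□■■
■□■□□■
■■■□■□
step 1: □■□■■■
■□□□■■
■■□■□■
■■□□■□
step 2: □□■□■■
■□■□■■
■■□■□■
■■□□■□
step 3: □■□■■■
■□□□■■
■■□■□■
■■□□■□
step 4: □■□■■■
■□□□■■
■■□■□□
■■□□□■
step 5: □■□■■■
□□□□■■
□□□■□□
□■□□□■
step 6: □■□□□□
□□□□□■
□□□■□□
□■□□□■
step 7: ■□□□□□
■□□□□■
□□□■□□
□■□□□■
step 8: ■□□□□□
■□□□□■
□□□■□■
□■□□■□
step 9: ■■□□□□
□■■□□■
□■□■□■
□■□□■□
step 10: ■■□□■■
□■■□□□
□■□■□■
□■□□■□
step 11: □□■□■■
□□■□□□
□■□■□■
□■□□■□
step 12: ■□■□■■
■■■□□□
■■□■□■
□■□□■□
step 13: ■□■■■■
■■□■■□
■■□□□■
□■□□■□
step 14: ■□■■□□
■■□■■■
■■□□□■
□■□□■□
step 15: □□■■□□
□□□■■■
□■□□□■
□■□□■□
step 16: □□■■■■
□□□■■□
□■□□□■
□■□□■□
step 17: □□■■■■
□□□■■□
■■□□□■
■□□□■□
step 18: □□■■■■
□□■■■□
■□■■□■
■□■□■□
step 19: □□■■■■
□□■□■□
■□□□■■
■□■■■□
step 20: □□■■■■
□□■□■□
■□■□■■
■■□□■□
step 21: □□■■■■
□■■□■□
□■□□■■
■□□□■□
step 22: □□■■■■
□■■□■□
□■□□■□
■□□□□■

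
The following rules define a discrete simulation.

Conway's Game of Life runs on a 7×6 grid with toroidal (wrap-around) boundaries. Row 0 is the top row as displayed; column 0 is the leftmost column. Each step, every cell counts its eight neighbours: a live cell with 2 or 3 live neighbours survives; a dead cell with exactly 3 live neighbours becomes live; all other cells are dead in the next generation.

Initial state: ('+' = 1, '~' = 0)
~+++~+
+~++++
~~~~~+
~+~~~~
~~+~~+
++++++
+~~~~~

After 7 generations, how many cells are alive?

t=0: ~+++~+
+~++++
~~~~~+
~+~~~~
~~+~~+
++++++
+~~~~~
t=1: ~~~~~~
~~~~~~
~+++~+
+~~~~~
~~~~~+
~~+++~
~~~~~~
t=2: ~~~~~~
~~+~~~
+++~~~
+++~++
~~~+++
~~~++~
~~~+~~
t=3: ~~~~~~
~~+~~~
~~~~~~
~~~~~~
~+~~~~
~~+~~+
~~~++~
t=4: ~~~+~~
~~~~~~
~~~~~~
~~~~~~
~~~~~~
~~+++~
~~~++~
t=5: ~~~++~
~~~~~~
~~~~~~
~~~~~~
~~~+~~
~~+~+~
~~~~~~
t=6: ~~~~~~
~~~~~~
~~~~~~
~~~~~~
~~~+~~
~~~+~~
~~~~+~
t=7: ~~~~~~
~~~~~~
~~~~~~
~~~~~~
~~~~~~
~~~++~
~~~~~~

2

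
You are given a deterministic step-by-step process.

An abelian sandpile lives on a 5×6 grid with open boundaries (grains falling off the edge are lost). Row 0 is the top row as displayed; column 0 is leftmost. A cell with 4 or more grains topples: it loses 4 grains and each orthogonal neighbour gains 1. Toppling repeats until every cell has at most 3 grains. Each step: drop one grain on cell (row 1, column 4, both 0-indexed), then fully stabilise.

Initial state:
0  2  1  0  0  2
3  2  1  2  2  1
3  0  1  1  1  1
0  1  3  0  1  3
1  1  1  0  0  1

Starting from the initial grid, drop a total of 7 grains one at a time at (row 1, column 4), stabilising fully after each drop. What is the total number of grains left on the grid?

k=0  0  2  1  0  0  2
3  2  1  2  2  1
3  0  1  1  1  1
0  1  3  0  1  3
1  1  1  0  0  1
k=1  0  2  1  0  0  2
3  2  1  2  3  1
3  0  1  1  1  1
0  1  3  0  1  3
1  1  1  0  0  1
k=2  0  2  1  0  1  2
3  2  1  3  0  2
3  0  1  1  2  1
0  1  3  0  1  3
1  1  1  0  0  1
k=3  0  2  1  0  1  2
3  2  1  3  1  2
3  0  1  1  2  1
0  1  3  0  1  3
1  1  1  0  0  1
k=4  0  2  1  0  1  2
3  2  1  3  2  2
3  0  1  1  2  1
0  1  3  0  1  3
1  1  1  0  0  1
k=5  0  2  1  0  1  2
3  2  1  3  3  2
3  0  1  1  2  1
0  1  3  0  1  3
1  1  1  0  0  1
k=6  0  2  1  1  2  2
3  2  2  0  1  3
3  0  1  2  3  1
0  1  3  0  1  3
1  1  1  0  0  1
k=7  0  2  1  1  2  2
3  2  2  0  2  3
3  0  1  2  3  1
0  1  3  0  1  3
1  1  1  0  0  1

42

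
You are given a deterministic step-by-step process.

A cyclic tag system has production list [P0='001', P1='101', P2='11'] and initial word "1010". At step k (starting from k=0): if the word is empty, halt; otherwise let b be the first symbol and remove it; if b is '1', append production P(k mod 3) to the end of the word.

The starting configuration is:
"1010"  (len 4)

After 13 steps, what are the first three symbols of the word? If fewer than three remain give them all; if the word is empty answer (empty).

011

[0] "1010"  (len 4)
[1] "010001"  (len 6)
[2] "10001"  (len 5)
[3] "000111"  (len 6)
[4] "00111"  (len 5)
[5] "0111"  (len 4)
[6] "111"  (len 3)
[7] "11001"  (len 5)
[8] "1001101"  (len 7)
[9] "00110111"  (len 8)
[10] "0110111"  (len 7)
[11] "110111"  (len 6)
[12] "1011111"  (len 7)
[13] "011111001"  (len 9)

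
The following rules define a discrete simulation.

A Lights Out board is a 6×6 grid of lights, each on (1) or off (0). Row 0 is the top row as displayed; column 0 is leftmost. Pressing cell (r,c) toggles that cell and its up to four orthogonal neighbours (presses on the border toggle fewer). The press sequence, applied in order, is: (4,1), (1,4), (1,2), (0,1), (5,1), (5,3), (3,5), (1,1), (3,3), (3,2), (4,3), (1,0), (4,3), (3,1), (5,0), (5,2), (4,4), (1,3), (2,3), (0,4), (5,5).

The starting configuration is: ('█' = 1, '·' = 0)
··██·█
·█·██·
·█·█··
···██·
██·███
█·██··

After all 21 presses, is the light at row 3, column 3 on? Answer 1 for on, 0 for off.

gen 0: ··██·█
·█·██·
·█·█··
···██·
██·███
█·██··
gen 1: ··██·█
·█·██·
·█·█··
·█·██·
··████
████··
gen 2: ··████
·█···█
·█·██·
·█·██·
··████
████··
gen 3: ···███
··██·█
·████·
·█·██·
··████
████··
gen 4: ██████
·███·█
·████·
·█·██·
··████
████··
gen 5: ██████
·███·█
·████·
·█·██·
·█████
···█··
gen 6: ██████
·███·█
·████·
·█·██·
·██·██
··█·█·
gen 7: ██████
·███·█
·█████
·█·█·█
·██·█·
··█·█·
gen 8: █·████
█··█·█
··████
·█·█·█
·██·█·
··█·█·
gen 9: █·████
█··█·█
··█·██
·██·██
·████·
··█·█·
gen 10: █·████
█··█·█
····██
···███
·█·██·
··█·█·
gen 11: █·████
█··█·█
····██
····██
·██···
··███·
gen 12: ··████
·█·█·█
█···██
····██
·██···
··███·
gen 13: ··████
·█·█·█
█···██
···███
·█·██·
··█·█·
gen 14: ··████
·█·█·█
██··██
██████
···██·
··█·█·
gen 15: ··████
·█·█·█
██··██
██████
█··██·
███·█·
gen 16: ··████
·█·█·█
██··██
██████
█·███·
█··██·
gen 17: ··████
·█·█·█
██··██
████·█
█·█··█
█··█··
gen 18: ··█·██
·██·██
██·███
████·█
█·█··█
█··█··
gen 19: ··█·██
·█████
███··█
███··█
█·█··█
█··█··
gen 20: ··██··
·███·█
███··█
███··█
█·█··█
█··█··
gen 21: ··██··
·███·█
███··█
███··█
█·█···
█··███

0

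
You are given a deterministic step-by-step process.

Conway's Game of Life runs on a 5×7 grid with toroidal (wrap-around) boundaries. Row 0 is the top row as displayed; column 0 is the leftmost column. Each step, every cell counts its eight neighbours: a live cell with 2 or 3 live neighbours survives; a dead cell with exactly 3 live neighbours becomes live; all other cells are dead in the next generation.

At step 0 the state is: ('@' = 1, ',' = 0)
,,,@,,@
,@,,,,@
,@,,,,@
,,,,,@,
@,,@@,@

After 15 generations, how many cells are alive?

0) ,,,@,,@
,@,,,,@
,@,,,,@
,,,,,@,
@,,@@,@
1) ,,@@@,@
,,@,,@@
,,,,,@@
,,,,@@,
@,,@@,@
2) ,@@,,,,
@,@,,,,
,,,,,,,
@,,@,,,
@,@,,,@
3) ,,@@,,@
,,@,,,,
,@,,,,,
@@,,,,@
@,@@,,@
4) @,,,,,@
,@@@,,,
,@@,,,,
,,,,,,@
,,,@,@,
5) @@,@@,@
,,,@,,,
@@,@,,,
,,@,,,,
@,,,,@,
6) @@@@@@@
,,,@,,@
,@,@,,,
@,@,,,@
@,@@@@,
7) ,,,,,,,
,,,,,,@
,@,@,,@
@,,,,@@
,,,,,,,
8) ,,,,,,,
@,,,,,,
,,,,,,,
@,,,,@@
,,,,,,@
9) ,,,,,,,
,,,,,,,
@,,,,,,
@,,,,@@
@,,,,@@
10) ,,,,,,@
,,,,,,,
@,,,,,,
,@,,,@,
@,,,,@,
11) ,,,,,,@
,,,,,,,
,,,,,,,
@@,,,,,
@,,,,@,
12) ,,,,,,@
,,,,,,,
,,,,,,,
@@,,,,@
@@,,,,,
13) @,,,,,,
,,,,,,,
@,,,,,,
,@,,,,@
,@,,,,,
14) ,,,,,,,
,,,,,,,
@,,,,,,
,@,,,,,
,@,,,,,
15) ,,,,,,,
,,,,,,,
,,,,,,,
@@,,,,,
,,,,,,,

2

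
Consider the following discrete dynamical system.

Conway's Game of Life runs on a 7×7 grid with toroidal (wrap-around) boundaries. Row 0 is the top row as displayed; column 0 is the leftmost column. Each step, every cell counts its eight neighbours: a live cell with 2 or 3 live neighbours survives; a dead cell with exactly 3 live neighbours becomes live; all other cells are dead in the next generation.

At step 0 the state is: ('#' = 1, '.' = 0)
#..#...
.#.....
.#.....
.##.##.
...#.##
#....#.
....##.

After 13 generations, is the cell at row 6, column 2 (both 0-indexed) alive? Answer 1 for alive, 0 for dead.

0

t=0: #..#...
.#.....
.#.....
.##.##.
...#.##
#....#.
....##.
t=1: ....#..
###....
##.....
#######
####...
.......
....##.
t=2: .#.###.
#.#....
....##.
....##.
.....#.
.####..
....##.
t=3: .###.##
.##...#
...####
......#
..#..#.
..##...
.#.....
t=4: ...#.##
.#.....
..###.#
...#..#
..##...
.###...
##..#..
t=5: .##.###
#.....#
#.####.
.....#.
.#..#..
#...#..
##..###
t=6: ..###..
.......
##.###.
.##..##
....##.
...##..
..#....
t=7: ..##...
.#...#.
##.###.
.##....
..#...#
...###.
..#....
t=8: .###...
##...##
#..####
....###
.##.##.
..####.
..#....
t=9: ...#..#
.......
.#.#...
.##....
.##....
.....#.
.......
t=10: .......
..#....
.#.....
#..#...
.##....
.......
.......
t=11: .......
.......
.##....
#......
.##....
.......
.......
t=12: .......
.......
.#.....
#......
.#.....
.......
.......
t=13: .......
.......
.......
##.....
.......
.......
.......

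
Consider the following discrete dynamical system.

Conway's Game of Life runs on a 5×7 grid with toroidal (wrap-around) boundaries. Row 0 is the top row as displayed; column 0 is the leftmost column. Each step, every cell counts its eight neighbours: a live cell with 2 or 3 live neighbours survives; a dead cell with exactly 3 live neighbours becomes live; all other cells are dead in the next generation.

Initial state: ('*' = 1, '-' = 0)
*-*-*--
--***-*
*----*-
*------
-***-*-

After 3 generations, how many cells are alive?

0) *-*-*--
--***-*
*----*-
*------
-***-*-
1) *-----*
*-*-*-*
**-***-
*-*-*--
*-***-*
2) --*-*--
--*-*--
-------
-------
--*-*--
3) -**-**-
-------
-------
-------
-------

4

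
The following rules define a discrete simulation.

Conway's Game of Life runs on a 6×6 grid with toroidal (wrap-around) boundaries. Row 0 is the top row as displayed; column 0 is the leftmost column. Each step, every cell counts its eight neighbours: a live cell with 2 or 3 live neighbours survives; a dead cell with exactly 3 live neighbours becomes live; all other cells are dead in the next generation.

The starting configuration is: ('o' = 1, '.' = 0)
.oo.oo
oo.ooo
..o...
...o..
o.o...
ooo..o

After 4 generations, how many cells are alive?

0) .oo.oo
oo.ooo
..o...
...o..
o.o...
ooo..o
1) ......
......
ooo..o
.ooo..
o.oo.o
....o.
2) ......
oo....
o..o..
......
o....o
...ooo
3) o...oo
oo....
oo....
o....o
o....o
o...oo
4) ....o.
......
......
......
.o....
.o....

3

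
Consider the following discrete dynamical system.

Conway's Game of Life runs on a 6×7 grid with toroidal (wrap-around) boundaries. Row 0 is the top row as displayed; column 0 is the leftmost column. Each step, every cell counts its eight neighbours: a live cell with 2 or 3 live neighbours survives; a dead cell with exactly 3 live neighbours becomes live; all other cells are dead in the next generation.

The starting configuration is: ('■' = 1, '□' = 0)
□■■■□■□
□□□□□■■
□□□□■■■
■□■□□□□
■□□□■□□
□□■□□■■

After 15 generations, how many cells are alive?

gen 0: □■■■□■□
□□□□□■■
□□□□■■■
■□■□□□□
■□□□■□□
□□■□□■■
gen 1: ■■■■□□□
■□■■□□□
■□□□■□□
■■□■■□□
■□□■□■□
■□■□□■■
gen 2: □□□□■□□
■□□□■□■
■□□□■□■
■■■■□■□
□□□■□■□
□□□□□■□
gen 3: □□□□■□■
■□□■■□■
□□■□■□□
■■■■□■□
□■□■□■□
□□□□□■□
gen 4: ■□□■■□■
■□□□■□■
□□□□□□□
■□□□□■■
■■□■□■□
□□□□□■■
gen 5: □□□■■□□
■□□■■□■
□□□□□□□
■■□□■■□
□■□□□□□
□■■■□□□
gen 6: ■■□□□■□
□□□■■■□
□■□■□□□
■■□□□□□
□□□■■□□
□■□■■□□
gen 7: ■■□□□■■
■■□■□■■
■■□■□□□
■■□■■□□
■■□■■□□
■■□■□■□
gen 8: □□□□□□□
□□□□□■□
□□□■□■□
□□□□□□■
□□□□□■□
□□□■□■□
gen 9: □□□□■□□
□□□□■□□
□□□□■■■
□□□□■■■
□□□□■■■
□□□□■□□
gen 10: □□□■■■□
□□□■■□□
□□□■□□■
■□□■□□□
□□□■□□■
□□□■■□□
gen 11: □□■□□■□
□□■□□□□
□□■■□□□
■□■■■□■
□□■■□□□
□□■□□□□
gen 12: □■■■□□□
□■■□□□□
□□□□■□□
□□□□■□□
□□□□■□□
□■■□□□□
gen 13: ■□□■□□□
□■□□□□□
□□□■□□□
□□□■■■□
□□□■□□□
□■□□□□□
gen 14: ■■■□□□□
□□■□□□□
□□■■□□□
□□■■□□□
□□■■□□□
□□■□□□□
gen 15: □□■■□□□
□□□□□□□
□■□□□□□
□■□□■□□
□■□□□□□
□□□□□□□

6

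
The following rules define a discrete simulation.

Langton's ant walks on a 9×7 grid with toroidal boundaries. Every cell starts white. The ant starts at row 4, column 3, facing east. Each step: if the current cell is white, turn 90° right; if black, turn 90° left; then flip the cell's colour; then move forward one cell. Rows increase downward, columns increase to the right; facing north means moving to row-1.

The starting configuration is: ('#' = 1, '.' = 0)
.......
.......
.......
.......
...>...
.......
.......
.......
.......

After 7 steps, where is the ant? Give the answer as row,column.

4,4

gen 0: .......
.......
.......
.......
...>...
.......
.......
.......
.......
gen 1: .......
.......
.......
.......
...#...
...v...
.......
.......
.......
gen 2: .......
.......
.......
.......
...#...
..<#...
.......
.......
.......
gen 3: .......
.......
.......
.......
..^#...
..##...
.......
.......
.......
gen 4: .......
.......
.......
.......
..#>...
..##...
.......
.......
.......
gen 5: .......
.......
.......
...^...
..#....
..##...
.......
.......
.......
gen 6: .......
.......
.......
...#>..
..#....
..##...
.......
.......
.......
gen 7: .......
.......
.......
...##..
..#.v..
..##...
.......
.......
.......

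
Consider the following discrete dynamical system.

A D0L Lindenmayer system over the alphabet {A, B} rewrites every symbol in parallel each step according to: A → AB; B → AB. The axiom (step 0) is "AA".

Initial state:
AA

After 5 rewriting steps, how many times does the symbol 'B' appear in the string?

t=0: AA
t=1: ABAB
t=2: ABABABAB
t=3: ABABABABABABABAB
t=4: ABABABABABABABABABABABABABABABAB
t=5: ABABABABABABABABABABABABABABABABABABABABABABABABABABABABABABABAB

32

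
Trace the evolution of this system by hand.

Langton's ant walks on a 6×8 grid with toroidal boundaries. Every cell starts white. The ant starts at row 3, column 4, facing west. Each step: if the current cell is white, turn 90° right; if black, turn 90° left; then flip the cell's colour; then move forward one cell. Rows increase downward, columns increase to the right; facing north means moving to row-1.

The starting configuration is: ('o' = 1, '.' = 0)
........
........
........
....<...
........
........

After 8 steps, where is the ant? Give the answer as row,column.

step 0: ........
........
........
....<...
........
........
step 1: ........
........
....^...
....o...
........
........
step 2: ........
........
....o>..
....o...
........
........
step 3: ........
........
....oo..
....ov..
........
........
step 4: ........
........
....oo..
....<o..
........
........
step 5: ........
........
....oo..
.....o..
....v...
........
step 6: ........
........
....oo..
.....o..
...<o...
........
step 7: ........
........
....oo..
...^.o..
...oo...
........
step 8: ........
........
....oo..
...o>o..
...oo...
........

3,4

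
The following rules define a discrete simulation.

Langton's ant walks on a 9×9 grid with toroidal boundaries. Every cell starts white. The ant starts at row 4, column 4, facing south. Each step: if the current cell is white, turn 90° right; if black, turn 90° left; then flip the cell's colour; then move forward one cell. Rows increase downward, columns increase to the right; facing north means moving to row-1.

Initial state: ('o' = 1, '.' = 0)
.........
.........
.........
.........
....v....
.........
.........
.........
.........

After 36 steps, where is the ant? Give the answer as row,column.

0,4

gen 0: .........
.........
.........
.........
....v....
.........
.........
.........
.........
gen 1: .........
.........
.........
.........
...<o....
.........
.........
.........
.........
gen 2: .........
.........
.........
...^.....
...oo....
.........
.........
.........
.........
gen 3: .........
.........
.........
...o>....
...oo....
.........
.........
.........
.........
gen 4: .........
.........
.........
...oo....
...ov....
.........
.........
.........
.........
gen 5: .........
.........
.........
...oo....
...o.>...
.........
.........
.........
.........
gen 6: .........
.........
.........
...oo....
...o.o...
.....v...
.........
.........
.........
gen 7: .........
.........
.........
...oo....
...o.o...
....<o...
.........
.........
.........
gen 8: .........
.........
.........
...oo....
...o^o...
....oo...
.........
.........
.........
gen 9: .........
.........
.........
...oo....
...oo>...
....oo...
.........
.........
.........
gen 10: .........
.........
.........
...oo^...
...oo....
....oo...
.........
.........
.........
gen 11: .........
.........
.........
...ooo>..
...oo....
....oo...
.........
.........
.........
gen 12: .........
.........
.........
...oooo..
...oo.v..
....oo...
.........
.........
.........
gen 13: .........
.........
.........
...oooo..
...oo<o..
....oo...
.........
.........
.........
gen 14: .........
.........
.........
...oo^o..
...oooo..
....oo...
.........
.........
.........
gen 15: .........
.........
.........
...o<.o..
...oooo..
....oo...
.........
.........
.........
gen 16: .........
.........
.........
...o..o..
...ovoo..
....oo...
.........
.........
.........
gen 17: .........
.........
.........
...o..o..
...o.>o..
....oo...
.........
.........
.........
gen 18: .........
.........
.........
...o.^o..
...o..o..
....oo...
.........
.........
.........
gen 19: .........
.........
.........
...o.o>..
...o..o..
....oo...
.........
.........
.........
gen 20: .........
.........
......^..
...o.o...
...o..o..
....oo...
.........
.........
.........
gen 21: .........
.........
......o>.
...o.o...
...o..o..
....oo...
.........
.........
.........
gen 22: .........
.........
......oo.
...o.o.v.
...o..o..
....oo...
.........
.........
.........
gen 23: .........
.........
......oo.
...o.o<o.
...o..o..
....oo...
.........
.........
.........
gen 24: .........
.........
......^o.
...o.ooo.
...o..o..
....oo...
.........
.........
.........
gen 25: .........
.........
.....<.o.
...o.ooo.
...o..o..
....oo...
.........
.........
.........
gen 26: .........
.....^...
.....o.o.
...o.ooo.
...o..o..
....oo...
.........
.........
.........
gen 27: .........
.....o>..
.....o.o.
...o.ooo.
...o..o..
....oo...
.........
.........
.........
gen 28: .........
.....oo..
.....ovo.
...o.ooo.
...o..o..
....oo...
.........
.........
.........
gen 29: .........
.....oo..
.....<oo.
...o.ooo.
...o..o..
....oo...
.........
.........
.........
gen 30: .........
.....oo..
......oo.
...o.voo.
...o..o..
....oo...
.........
.........
.........
gen 31: .........
.....oo..
......oo.
...o..>o.
...o..o..
....oo...
.........
.........
.........
gen 32: .........
.....oo..
......^o.
...o...o.
...o..o..
....oo...
.........
.........
.........
gen 33: .........
.....oo..
.....<.o.
...o...o.
...o..o..
....oo...
.........
.........
.........
gen 34: .........
.....^o..
.....o.o.
...o...o.
...o..o..
....oo...
.........
.........
.........
gen 35: .........
....<.o..
.....o.o.
...o...o.
...o..o..
....oo...
.........
.........
.........
gen 36: ....^....
....o.o..
.....o.o.
...o...o.
...o..o..
....oo...
.........
.........
.........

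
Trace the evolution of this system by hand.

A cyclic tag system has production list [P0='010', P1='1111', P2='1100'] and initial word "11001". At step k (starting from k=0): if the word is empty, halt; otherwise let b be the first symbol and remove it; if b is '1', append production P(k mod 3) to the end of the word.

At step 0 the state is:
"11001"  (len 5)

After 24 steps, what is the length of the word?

0) "11001"  (len 5)
1) "1001010"  (len 7)
2) "0010101111"  (len 10)
3) "010101111"  (len 9)
4) "10101111"  (len 8)
5) "01011111111"  (len 11)
6) "1011111111"  (len 10)
7) "011111111010"  (len 12)
8) "11111111010"  (len 11)
9) "11111110101100"  (len 14)
10) "1111110101100010"  (len 16)
11) "1111101011000101111"  (len 19)
12) "1111010110001011111100"  (len 22)
13) "111010110001011111100010"  (len 24)
14) "110101100010111111000101111"  (len 27)
15) "101011000101111110001011111100"  (len 30)
16) "01011000101111110001011111100010"  (len 32)
17) "1011000101111110001011111100010"  (len 31)
18) "0110001011111100010111111000101100"  (len 34)
19) "110001011111100010111111000101100"  (len 33)
20) "100010111111000101111110001011001111"  (len 36)
21) "000101111110001011111100010110011111100"  (len 39)
22) "00101111110001011111100010110011111100"  (len 38)
23) "0101111110001011111100010110011111100"  (len 37)
24) "101111110001011111100010110011111100"  (len 36)

36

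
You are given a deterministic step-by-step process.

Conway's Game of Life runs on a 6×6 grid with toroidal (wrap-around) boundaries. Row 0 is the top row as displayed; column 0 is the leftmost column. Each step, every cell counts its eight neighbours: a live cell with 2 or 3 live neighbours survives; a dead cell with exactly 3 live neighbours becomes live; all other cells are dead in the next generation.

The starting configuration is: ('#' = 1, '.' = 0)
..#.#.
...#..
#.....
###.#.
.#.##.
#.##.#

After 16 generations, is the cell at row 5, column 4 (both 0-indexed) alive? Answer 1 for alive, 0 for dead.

1

step 0: ..#.#.
...#..
#.....
###.#.
.#.##.
#.##.#
step 1: .##.##
...#..
#.##.#
#.#.#.
......
#....#
step 2: .#####
......
#.#..#
#.#.#.
##....
##..##
step 3: .###..
......
#..#.#
..##..
..###.
......
step 4: ..#...
##.##.
..###.
.#...#
..#.#.
.#..#.
step 5: #.#.##
.#..##
......
.#...#
######
.##...
step 6: ..#.#.
.#.##.
....##
.#.#.#
...###
......
step 7: ..#.#.
..#...
.....#
..##..
#.##.#
.....#
step 8: ...#..
...#..
..##..
####.#
####.#
###..#
step 9: ##.##.
...##.
#.....
.....#
......
.....#
step 10: #.##..
#####.
....##
......
......
#...##
step 11: ......
#.....
###.##
......
.....#
##.###
step 12: .#..#.
#.....
##...#
.#..#.
.....#
#...##
step 13: .#..#.
......
.#...#
.#..#.
......
#...#.
step 14: .....#
#.....
#.....
#.....
.....#
.....#
step 15: #....#
#....#
##...#
#....#
#....#
#...##
step 16: .#....
....#.
.#..#.
....#.
.#....
.#..#.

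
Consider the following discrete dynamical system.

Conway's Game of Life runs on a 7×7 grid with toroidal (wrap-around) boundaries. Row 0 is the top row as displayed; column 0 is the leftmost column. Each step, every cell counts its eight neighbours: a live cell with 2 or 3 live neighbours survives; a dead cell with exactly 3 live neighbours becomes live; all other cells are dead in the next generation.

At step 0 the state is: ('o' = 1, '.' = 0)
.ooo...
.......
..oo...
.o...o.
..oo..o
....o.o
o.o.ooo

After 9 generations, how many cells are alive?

3

[0] .ooo...
.......
..oo...
.o...o.
..oo..o
....o.o
o.o.ooo
[1] ooooooo
.o.....
..o....
.o..o..
o.ooo.o
.oo.o..
o.o.o.o
[2] ....o..
....ooo
.oo....
oo..oo.
o...o..
....o..
.......
[3] ....o..
...ooo.
.ooo...
o.ooooo
oo.oo.o
.......
.......
[4] ...ooo.
.....o.
oo.....
.......
.o.....
o......
.......
[5] ....oo.
.....oo
.......
oo.....
.......
.......
....o..
[6] ....o.o
....ooo
o.....o
.......
.......
.......
....oo.
[7] ...o..o
....o..
o.....o
.......
.......
.......
....oo.
[8] ...o...
o....oo
.......
.......
.......
.......
....oo.
[9] .......
......o
......o
.......
.......
.......
....o..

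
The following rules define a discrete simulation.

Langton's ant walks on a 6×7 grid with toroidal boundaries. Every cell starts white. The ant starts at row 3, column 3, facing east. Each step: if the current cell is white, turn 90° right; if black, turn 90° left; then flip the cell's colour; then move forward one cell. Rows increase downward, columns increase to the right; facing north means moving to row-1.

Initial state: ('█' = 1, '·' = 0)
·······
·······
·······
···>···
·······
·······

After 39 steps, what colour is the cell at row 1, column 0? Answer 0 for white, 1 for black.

gen 0: ·······
·······
·······
···>···
·······
·······
gen 1: ·······
·······
·······
···█···
···v···
·······
gen 2: ·······
·······
·······
···█···
··<█···
·······
gen 3: ·······
·······
·······
··^█···
··██···
·······
gen 4: ·······
·······
·······
··█>···
··██···
·······
gen 5: ·······
·······
···^···
··█····
··██···
·······
gen 6: ·······
·······
···█>··
··█····
··██···
·······
gen 7: ·······
·······
···██··
··█·v··
··██···
·······
gen 8: ·······
·······
···██··
··█<█··
··██···
·······
gen 9: ·······
·······
···^█··
··███··
··██···
·······
gen 10: ·······
·······
··<·█··
··███··
··██···
·······
gen 11: ·······
··^····
··█·█··
··███··
··██···
·······
gen 12: ·······
··█>···
··█·█··
··███··
··██···
·······
gen 13: ·······
··██···
··█v█··
··███··
··██···
·······
gen 14: ·······
··██···
··<██··
··███··
··██···
·······
gen 15: ·······
··██···
···██··
··v██··
··██···
·······
gen 16: ·······
··██···
···██··
···>█··
··██···
·······
gen 17: ·······
··██···
···^█··
····█··
··██···
·······
gen 18: ·······
··██···
··<·█··
····█··
··██···
·······
gen 19: ·······
··^█···
··█·█··
····█··
··██···
·······
gen 20: ·······
·<·█···
··█·█··
····█··
··██···
·······
gen 21: ·^·····
·█·█···
··█·█··
····█··
··██···
·······
gen 22: ·█>····
·█·█···
··█·█··
····█··
··██···
·······
gen 23: ·██····
·█v█···
··█·█··
····█··
··██···
·······
gen 24: ·██····
·<██···
··█·█··
····█··
··██···
·······
gen 25: ·██····
··██···
·v█·█··
····█··
··██···
·······
gen 26: ·██····
··██···
<██·█··
····█··
··██···
·······
gen 27: ·██····
^·██···
███·█··
····█··
··██···
·······
gen 28: ·██····
█>██···
███·█··
····█··
··██···
·······
gen 29: ·██····
████···
█v█·█··
····█··
··██···
·······
gen 30: ·██····
████···
█·>·█··
····█··
··██···
·······
gen 31: ·██····
██^█···
█···█··
····█··
··██···
·······
gen 32: ·██····
█<·█···
█···█··
····█··
··██···
·······
gen 33: ·██····
█··█···
█v··█··
····█··
··██···
·······
gen 34: ·██····
█··█···
<█··█··
····█··
··██···
·······
gen 35: ·██····
█··█···
·█··█··
v···█··
··██···
·······
gen 36: ·██····
█··█···
·█··█··
█···█·<
··██···
·······
gen 37: ·██····
█··█···
·█··█·^
█···█·█
··██···
·······
gen 38: ·██····
█··█···
>█··█·█
█···█·█
··██···
·······
gen 39: ·██····
█··█···
██··█·█
v···█·█
··██···
·······

1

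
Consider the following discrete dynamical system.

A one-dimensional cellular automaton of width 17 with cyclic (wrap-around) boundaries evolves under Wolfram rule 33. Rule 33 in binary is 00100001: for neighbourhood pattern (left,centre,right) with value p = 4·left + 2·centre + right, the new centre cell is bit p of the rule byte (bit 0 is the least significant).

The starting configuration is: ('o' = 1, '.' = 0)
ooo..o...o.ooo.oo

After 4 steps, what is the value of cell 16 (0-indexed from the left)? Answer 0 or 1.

1

[0] ooo..o...o.ooo.oo
[1] .......o..o...o..
[2] oooooo......o...o
[3] .......oooo...o..
[4] oooooo......o...o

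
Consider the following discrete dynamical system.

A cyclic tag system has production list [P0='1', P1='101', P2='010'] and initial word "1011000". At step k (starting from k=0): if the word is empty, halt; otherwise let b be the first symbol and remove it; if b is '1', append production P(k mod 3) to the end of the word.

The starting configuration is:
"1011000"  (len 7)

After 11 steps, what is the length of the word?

step 0: "1011000"  (len 7)
step 1: "0110001"  (len 7)
step 2: "110001"  (len 6)
step 3: "10001010"  (len 8)
step 4: "00010101"  (len 8)
step 5: "0010101"  (len 7)
step 6: "010101"  (len 6)
step 7: "10101"  (len 5)
step 8: "0101101"  (len 7)
step 9: "101101"  (len 6)
step 10: "011011"  (len 6)
step 11: "11011"  (len 5)

5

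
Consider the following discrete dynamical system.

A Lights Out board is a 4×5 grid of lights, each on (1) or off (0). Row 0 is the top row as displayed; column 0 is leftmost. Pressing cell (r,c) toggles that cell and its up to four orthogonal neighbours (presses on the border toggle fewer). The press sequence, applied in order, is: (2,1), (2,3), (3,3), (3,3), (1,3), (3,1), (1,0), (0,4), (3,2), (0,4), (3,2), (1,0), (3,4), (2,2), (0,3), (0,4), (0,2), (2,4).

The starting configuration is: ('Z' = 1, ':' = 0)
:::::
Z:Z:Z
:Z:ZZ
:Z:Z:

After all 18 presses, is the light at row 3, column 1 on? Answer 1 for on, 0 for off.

[0] :::::
Z:Z:Z
:Z:ZZ
:Z:Z:
[1] :::::
ZZZ:Z
Z:ZZZ
:::Z:
[2] :::::
ZZZZZ
Z::::
:::::
[3] :::::
ZZZZZ
Z::Z:
::ZZZ
[4] :::::
ZZZZZ
Z::::
:::::
[5] :::Z:
ZZ:::
Z::Z:
:::::
[6] :::Z:
ZZ:::
ZZ:Z:
ZZZ::
[7] Z::Z:
:::::
:Z:Z:
ZZZ::
[8] Z:::Z
::::Z
:Z:Z:
ZZZ::
[9] Z:::Z
::::Z
:ZZZ:
Z::Z:
[10] Z::Z:
:::::
:ZZZ:
Z::Z:
[11] Z::Z:
:::::
:Z:Z:
ZZZ::
[12] :::Z:
ZZ:::
ZZ:Z:
ZZZ::
[13] :::Z:
ZZ:::
ZZ:ZZ
ZZZZZ
[14] :::Z:
ZZZ::
Z:Z:Z
ZZ:ZZ
[15] ::Z:Z
ZZZZ:
Z:Z:Z
ZZ:ZZ
[16] ::ZZ:
ZZZZZ
Z:Z:Z
ZZ:ZZ
[17] :Z:::
ZZ:ZZ
Z:Z:Z
ZZ:ZZ
[18] :Z:::
ZZ:Z:
Z:ZZ:
ZZ:Z:

1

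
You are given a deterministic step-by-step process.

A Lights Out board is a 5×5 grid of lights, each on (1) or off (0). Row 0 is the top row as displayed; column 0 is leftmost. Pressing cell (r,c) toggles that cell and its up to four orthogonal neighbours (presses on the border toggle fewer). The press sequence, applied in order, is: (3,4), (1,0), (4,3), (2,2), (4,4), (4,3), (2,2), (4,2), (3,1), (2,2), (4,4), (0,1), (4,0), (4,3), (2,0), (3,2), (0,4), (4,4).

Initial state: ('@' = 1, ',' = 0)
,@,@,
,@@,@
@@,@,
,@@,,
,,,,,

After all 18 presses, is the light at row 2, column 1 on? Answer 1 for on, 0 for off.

0

gen 0: ,@,@,
,@@,@
@@,@,
,@@,,
,,,,,
gen 1: ,@,@,
,@@,@
@@,@@
,@@@@
,,,,@
gen 2: @@,@,
@,@,@
,@,@@
,@@@@
,,,,@
gen 3: @@,@,
@,@,@
,@,@@
,@@,@
,,@@,
gen 4: @@,@,
@,,,@
,,@,@
,@,,@
,,@@,
gen 5: @@,@,
@,,,@
,,@,@
,@,,,
,,@,@
gen 6: @@,@,
@,,,@
,,@,@
,@,@,
,,,@,
gen 7: @@,@,
@,@,@
,@,@@
,@@@,
,,,@,
gen 8: @@,@,
@,@,@
,@,@@
,@,@,
,@@,,
gen 9: @@,@,
@,@,@
,,,@@
@,@@,
,,@,,
gen 10: @@,@,
@,,,@
,@@,@
@,,@,
,,@,,
gen 11: @@,@,
@,,,@
,@@,@
@,,@@
,,@@@
gen 12: ,,@@,
@@,,@
,@@,@
@,,@@
,,@@@
gen 13: ,,@@,
@@,,@
,@@,@
,,,@@
@@@@@
gen 14: ,,@@,
@@,,@
,@@,@
,,,,@
@@,,,
gen 15: ,,@@,
,@,,@
@,@,@
@,,,@
@@,,,
gen 16: ,,@@,
,@,,@
@,,,@
@@@@@
@@@,,
gen 17: ,,@,@
,@,,,
@,,,@
@@@@@
@@@,,
gen 18: ,,@,@
,@,,,
@,,,@
@@@@,
@@@@@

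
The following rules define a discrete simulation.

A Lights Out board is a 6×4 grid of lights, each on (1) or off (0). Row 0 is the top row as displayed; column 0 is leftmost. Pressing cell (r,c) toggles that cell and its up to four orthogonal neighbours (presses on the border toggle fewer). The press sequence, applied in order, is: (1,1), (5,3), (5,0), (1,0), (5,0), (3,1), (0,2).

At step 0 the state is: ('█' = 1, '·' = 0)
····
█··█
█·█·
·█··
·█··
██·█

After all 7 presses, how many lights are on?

12

k=0  ····
█··█
█·█·
·█··
·█··
██·█
k=1  ·█··
·███
███·
·█··
·█··
██·█
k=2  ·█··
·███
███·
·█··
·█·█
███·
k=3  ·█··
·███
███·
·█··
██·█
··█·
k=4  ██··
█·██
·██·
·█··
██·█
··█·
k=5  ██··
█·██
·██·
·█··
·█·█
███·
k=6  ██··
█·██
··█·
█·█·
···█
███·
k=7  █·██
█··█
··█·
█·█·
···█
███·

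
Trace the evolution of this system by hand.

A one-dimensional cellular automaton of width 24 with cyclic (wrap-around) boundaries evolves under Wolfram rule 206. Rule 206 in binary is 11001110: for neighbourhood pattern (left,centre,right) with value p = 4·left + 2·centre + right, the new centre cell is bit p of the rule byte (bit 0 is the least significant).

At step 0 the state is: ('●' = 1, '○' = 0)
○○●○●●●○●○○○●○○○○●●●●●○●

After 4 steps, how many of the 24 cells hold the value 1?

18

step 0: ○○●○●●●○●○○○●○○○○●●●●●○●
step 1: ○●●○●●●○●○○●●○○○●●●●●●○●
step 2: ○●●○●●●○●○●●●○○●●●●●●●○●
step 3: ○●●○●●●○●○●●●○●●●●●●●●○●
step 4: ○●●○●●●○●○●●●○●●●●●●●●○●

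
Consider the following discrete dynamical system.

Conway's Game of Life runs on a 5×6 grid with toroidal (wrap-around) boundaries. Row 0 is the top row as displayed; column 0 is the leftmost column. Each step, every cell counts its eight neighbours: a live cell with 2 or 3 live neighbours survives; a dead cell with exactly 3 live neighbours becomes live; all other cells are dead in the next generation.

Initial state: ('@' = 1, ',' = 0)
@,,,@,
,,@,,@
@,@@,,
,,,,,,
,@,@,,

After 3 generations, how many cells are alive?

3

step 0: @,,,@,
,,@,,@
@,@@,,
,,,,,,
,@,@,,
step 1: @@@@@@
@,@,@@
,@@@,,
,@,@,,
,,,,,,
step 2: ,,@,,,
,,,,,,
,,,,,@
,@,@,,
,,,,,@
step 3: ,,,,,,
,,,,,,
,,,,,,
@,,,@,
,,@,,,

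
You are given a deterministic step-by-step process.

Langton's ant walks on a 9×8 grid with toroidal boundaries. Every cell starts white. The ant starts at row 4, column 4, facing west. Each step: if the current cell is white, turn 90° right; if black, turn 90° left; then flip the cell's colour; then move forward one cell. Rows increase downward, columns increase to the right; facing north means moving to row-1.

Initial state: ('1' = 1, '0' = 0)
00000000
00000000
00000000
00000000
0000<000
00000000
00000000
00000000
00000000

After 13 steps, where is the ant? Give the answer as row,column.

t=0: 00000000
00000000
00000000
00000000
0000<000
00000000
00000000
00000000
00000000
t=1: 00000000
00000000
00000000
0000^000
00001000
00000000
00000000
00000000
00000000
t=2: 00000000
00000000
00000000
00001>00
00001000
00000000
00000000
00000000
00000000
t=3: 00000000
00000000
00000000
00001100
00001v00
00000000
00000000
00000000
00000000
t=4: 00000000
00000000
00000000
00001100
0000<100
00000000
00000000
00000000
00000000
t=5: 00000000
00000000
00000000
00001100
00000100
0000v000
00000000
00000000
00000000
t=6: 00000000
00000000
00000000
00001100
00000100
000<1000
00000000
00000000
00000000
t=7: 00000000
00000000
00000000
00001100
000^0100
00011000
00000000
00000000
00000000
t=8: 00000000
00000000
00000000
00001100
0001>100
00011000
00000000
00000000
00000000
t=9: 00000000
00000000
00000000
00001100
00011100
0001v000
00000000
00000000
00000000
t=10: 00000000
00000000
00000000
00001100
00011100
00010>00
00000000
00000000
00000000
t=11: 00000000
00000000
00000000
00001100
00011100
00010100
00000v00
00000000
00000000
t=12: 00000000
00000000
00000000
00001100
00011100
00010100
0000<100
00000000
00000000
t=13: 00000000
00000000
00000000
00001100
00011100
0001^100
00001100
00000000
00000000

5,4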